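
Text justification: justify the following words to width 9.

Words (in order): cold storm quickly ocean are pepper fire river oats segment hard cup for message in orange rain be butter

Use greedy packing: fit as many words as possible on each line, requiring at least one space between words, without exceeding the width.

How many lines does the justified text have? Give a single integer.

Line 1: ['cold'] (min_width=4, slack=5)
Line 2: ['storm'] (min_width=5, slack=4)
Line 3: ['quickly'] (min_width=7, slack=2)
Line 4: ['ocean', 'are'] (min_width=9, slack=0)
Line 5: ['pepper'] (min_width=6, slack=3)
Line 6: ['fire'] (min_width=4, slack=5)
Line 7: ['river'] (min_width=5, slack=4)
Line 8: ['oats'] (min_width=4, slack=5)
Line 9: ['segment'] (min_width=7, slack=2)
Line 10: ['hard', 'cup'] (min_width=8, slack=1)
Line 11: ['for'] (min_width=3, slack=6)
Line 12: ['message'] (min_width=7, slack=2)
Line 13: ['in', 'orange'] (min_width=9, slack=0)
Line 14: ['rain', 'be'] (min_width=7, slack=2)
Line 15: ['butter'] (min_width=6, slack=3)
Total lines: 15

Answer: 15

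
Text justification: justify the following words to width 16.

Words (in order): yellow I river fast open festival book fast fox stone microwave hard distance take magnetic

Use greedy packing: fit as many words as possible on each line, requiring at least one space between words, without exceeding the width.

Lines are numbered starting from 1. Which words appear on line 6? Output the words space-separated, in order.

Line 1: ['yellow', 'I', 'river'] (min_width=14, slack=2)
Line 2: ['fast', 'open'] (min_width=9, slack=7)
Line 3: ['festival', 'book'] (min_width=13, slack=3)
Line 4: ['fast', 'fox', 'stone'] (min_width=14, slack=2)
Line 5: ['microwave', 'hard'] (min_width=14, slack=2)
Line 6: ['distance', 'take'] (min_width=13, slack=3)
Line 7: ['magnetic'] (min_width=8, slack=8)

Answer: distance take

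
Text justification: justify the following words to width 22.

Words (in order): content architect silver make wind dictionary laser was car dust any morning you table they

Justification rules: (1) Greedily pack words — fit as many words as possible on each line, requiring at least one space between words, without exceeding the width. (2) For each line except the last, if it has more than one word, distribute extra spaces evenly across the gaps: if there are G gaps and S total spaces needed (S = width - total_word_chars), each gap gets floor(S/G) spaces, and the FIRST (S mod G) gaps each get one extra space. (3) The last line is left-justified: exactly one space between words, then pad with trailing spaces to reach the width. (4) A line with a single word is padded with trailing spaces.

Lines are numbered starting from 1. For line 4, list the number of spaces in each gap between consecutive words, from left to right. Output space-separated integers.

Line 1: ['content', 'architect'] (min_width=17, slack=5)
Line 2: ['silver', 'make', 'wind'] (min_width=16, slack=6)
Line 3: ['dictionary', 'laser', 'was'] (min_width=20, slack=2)
Line 4: ['car', 'dust', 'any', 'morning'] (min_width=20, slack=2)
Line 5: ['you', 'table', 'they'] (min_width=14, slack=8)

Answer: 2 2 1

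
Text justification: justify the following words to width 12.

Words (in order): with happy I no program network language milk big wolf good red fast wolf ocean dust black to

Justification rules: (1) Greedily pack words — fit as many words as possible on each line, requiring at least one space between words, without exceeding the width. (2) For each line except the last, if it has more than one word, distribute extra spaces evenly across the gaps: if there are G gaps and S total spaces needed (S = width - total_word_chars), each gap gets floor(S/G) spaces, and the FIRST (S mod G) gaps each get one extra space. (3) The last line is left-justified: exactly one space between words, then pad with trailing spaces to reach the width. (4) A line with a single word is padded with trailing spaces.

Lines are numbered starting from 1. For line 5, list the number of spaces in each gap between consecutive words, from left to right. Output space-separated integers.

Line 1: ['with', 'happy', 'I'] (min_width=12, slack=0)
Line 2: ['no', 'program'] (min_width=10, slack=2)
Line 3: ['network'] (min_width=7, slack=5)
Line 4: ['language'] (min_width=8, slack=4)
Line 5: ['milk', 'big'] (min_width=8, slack=4)
Line 6: ['wolf', 'good'] (min_width=9, slack=3)
Line 7: ['red', 'fast'] (min_width=8, slack=4)
Line 8: ['wolf', 'ocean'] (min_width=10, slack=2)
Line 9: ['dust', 'black'] (min_width=10, slack=2)
Line 10: ['to'] (min_width=2, slack=10)

Answer: 5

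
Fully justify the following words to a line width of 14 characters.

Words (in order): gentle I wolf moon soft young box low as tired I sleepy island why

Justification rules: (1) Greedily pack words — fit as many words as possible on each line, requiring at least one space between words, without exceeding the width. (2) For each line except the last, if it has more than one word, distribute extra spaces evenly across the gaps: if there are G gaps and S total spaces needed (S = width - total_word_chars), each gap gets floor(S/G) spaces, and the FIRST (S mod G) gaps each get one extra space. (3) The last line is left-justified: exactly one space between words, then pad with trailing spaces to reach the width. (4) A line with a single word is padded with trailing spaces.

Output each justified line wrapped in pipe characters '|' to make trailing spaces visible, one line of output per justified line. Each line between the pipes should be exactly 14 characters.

Line 1: ['gentle', 'I', 'wolf'] (min_width=13, slack=1)
Line 2: ['moon', 'soft'] (min_width=9, slack=5)
Line 3: ['young', 'box', 'low'] (min_width=13, slack=1)
Line 4: ['as', 'tired', 'I'] (min_width=10, slack=4)
Line 5: ['sleepy', 'island'] (min_width=13, slack=1)
Line 6: ['why'] (min_width=3, slack=11)

Answer: |gentle  I wolf|
|moon      soft|
|young  box low|
|as   tired   I|
|sleepy  island|
|why           |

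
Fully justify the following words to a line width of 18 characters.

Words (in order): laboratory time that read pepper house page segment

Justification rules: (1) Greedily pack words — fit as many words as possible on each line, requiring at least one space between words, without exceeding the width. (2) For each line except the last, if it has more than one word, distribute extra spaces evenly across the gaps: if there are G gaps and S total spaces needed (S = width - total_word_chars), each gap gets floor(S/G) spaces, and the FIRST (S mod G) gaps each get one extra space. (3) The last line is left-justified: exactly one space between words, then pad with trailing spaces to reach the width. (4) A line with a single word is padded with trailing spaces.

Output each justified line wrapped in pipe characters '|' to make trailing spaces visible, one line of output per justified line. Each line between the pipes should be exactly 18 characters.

Answer: |laboratory    time|
|that  read  pepper|
|house page segment|

Derivation:
Line 1: ['laboratory', 'time'] (min_width=15, slack=3)
Line 2: ['that', 'read', 'pepper'] (min_width=16, slack=2)
Line 3: ['house', 'page', 'segment'] (min_width=18, slack=0)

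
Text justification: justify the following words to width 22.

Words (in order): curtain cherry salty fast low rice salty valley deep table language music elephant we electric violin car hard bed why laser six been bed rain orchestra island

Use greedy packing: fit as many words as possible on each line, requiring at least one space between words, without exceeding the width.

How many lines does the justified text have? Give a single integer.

Line 1: ['curtain', 'cherry', 'salty'] (min_width=20, slack=2)
Line 2: ['fast', 'low', 'rice', 'salty'] (min_width=19, slack=3)
Line 3: ['valley', 'deep', 'table'] (min_width=17, slack=5)
Line 4: ['language', 'music'] (min_width=14, slack=8)
Line 5: ['elephant', 'we', 'electric'] (min_width=20, slack=2)
Line 6: ['violin', 'car', 'hard', 'bed'] (min_width=19, slack=3)
Line 7: ['why', 'laser', 'six', 'been', 'bed'] (min_width=22, slack=0)
Line 8: ['rain', 'orchestra', 'island'] (min_width=21, slack=1)
Total lines: 8

Answer: 8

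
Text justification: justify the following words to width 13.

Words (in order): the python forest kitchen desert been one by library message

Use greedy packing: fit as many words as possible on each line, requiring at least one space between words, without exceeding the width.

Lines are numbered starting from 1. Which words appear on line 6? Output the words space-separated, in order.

Line 1: ['the', 'python'] (min_width=10, slack=3)
Line 2: ['forest'] (min_width=6, slack=7)
Line 3: ['kitchen'] (min_width=7, slack=6)
Line 4: ['desert', 'been'] (min_width=11, slack=2)
Line 5: ['one', 'by'] (min_width=6, slack=7)
Line 6: ['library'] (min_width=7, slack=6)
Line 7: ['message'] (min_width=7, slack=6)

Answer: library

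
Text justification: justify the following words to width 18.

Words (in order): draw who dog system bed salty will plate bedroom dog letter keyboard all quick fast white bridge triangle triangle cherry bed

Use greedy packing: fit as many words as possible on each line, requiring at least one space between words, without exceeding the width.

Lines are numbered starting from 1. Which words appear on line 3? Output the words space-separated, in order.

Line 1: ['draw', 'who', 'dog'] (min_width=12, slack=6)
Line 2: ['system', 'bed', 'salty'] (min_width=16, slack=2)
Line 3: ['will', 'plate', 'bedroom'] (min_width=18, slack=0)
Line 4: ['dog', 'letter'] (min_width=10, slack=8)
Line 5: ['keyboard', 'all', 'quick'] (min_width=18, slack=0)
Line 6: ['fast', 'white', 'bridge'] (min_width=17, slack=1)
Line 7: ['triangle', 'triangle'] (min_width=17, slack=1)
Line 8: ['cherry', 'bed'] (min_width=10, slack=8)

Answer: will plate bedroom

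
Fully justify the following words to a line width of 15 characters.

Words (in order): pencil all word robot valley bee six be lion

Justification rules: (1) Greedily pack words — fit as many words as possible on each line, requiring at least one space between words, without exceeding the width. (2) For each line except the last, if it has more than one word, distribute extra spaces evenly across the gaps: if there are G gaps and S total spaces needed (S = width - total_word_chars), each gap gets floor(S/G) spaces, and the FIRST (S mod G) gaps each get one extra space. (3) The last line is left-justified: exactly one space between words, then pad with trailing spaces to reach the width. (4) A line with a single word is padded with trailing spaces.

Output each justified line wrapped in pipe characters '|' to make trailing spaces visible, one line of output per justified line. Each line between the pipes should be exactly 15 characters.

Answer: |pencil all word|
|robot    valley|
|bee six be lion|

Derivation:
Line 1: ['pencil', 'all', 'word'] (min_width=15, slack=0)
Line 2: ['robot', 'valley'] (min_width=12, slack=3)
Line 3: ['bee', 'six', 'be', 'lion'] (min_width=15, slack=0)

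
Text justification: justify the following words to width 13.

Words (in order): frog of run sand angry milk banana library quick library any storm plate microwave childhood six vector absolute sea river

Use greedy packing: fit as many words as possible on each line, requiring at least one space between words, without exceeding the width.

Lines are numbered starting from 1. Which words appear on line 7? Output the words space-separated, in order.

Line 1: ['frog', 'of', 'run'] (min_width=11, slack=2)
Line 2: ['sand', 'angry'] (min_width=10, slack=3)
Line 3: ['milk', 'banana'] (min_width=11, slack=2)
Line 4: ['library', 'quick'] (min_width=13, slack=0)
Line 5: ['library', 'any'] (min_width=11, slack=2)
Line 6: ['storm', 'plate'] (min_width=11, slack=2)
Line 7: ['microwave'] (min_width=9, slack=4)
Line 8: ['childhood', 'six'] (min_width=13, slack=0)
Line 9: ['vector'] (min_width=6, slack=7)
Line 10: ['absolute', 'sea'] (min_width=12, slack=1)
Line 11: ['river'] (min_width=5, slack=8)

Answer: microwave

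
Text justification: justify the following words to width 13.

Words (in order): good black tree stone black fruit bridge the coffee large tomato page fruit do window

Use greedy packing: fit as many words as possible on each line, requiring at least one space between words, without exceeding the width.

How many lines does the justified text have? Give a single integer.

Answer: 8

Derivation:
Line 1: ['good', 'black'] (min_width=10, slack=3)
Line 2: ['tree', 'stone'] (min_width=10, slack=3)
Line 3: ['black', 'fruit'] (min_width=11, slack=2)
Line 4: ['bridge', 'the'] (min_width=10, slack=3)
Line 5: ['coffee', 'large'] (min_width=12, slack=1)
Line 6: ['tomato', 'page'] (min_width=11, slack=2)
Line 7: ['fruit', 'do'] (min_width=8, slack=5)
Line 8: ['window'] (min_width=6, slack=7)
Total lines: 8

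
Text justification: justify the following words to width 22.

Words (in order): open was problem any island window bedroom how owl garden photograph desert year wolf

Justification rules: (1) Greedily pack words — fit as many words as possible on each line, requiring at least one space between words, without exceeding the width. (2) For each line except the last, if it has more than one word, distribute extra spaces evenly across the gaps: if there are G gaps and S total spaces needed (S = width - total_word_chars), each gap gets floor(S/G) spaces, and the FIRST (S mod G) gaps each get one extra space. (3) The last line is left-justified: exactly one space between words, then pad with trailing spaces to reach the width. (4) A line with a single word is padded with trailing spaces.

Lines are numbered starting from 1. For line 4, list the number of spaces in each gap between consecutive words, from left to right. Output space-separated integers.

Answer: 1 1

Derivation:
Line 1: ['open', 'was', 'problem', 'any'] (min_width=20, slack=2)
Line 2: ['island', 'window', 'bedroom'] (min_width=21, slack=1)
Line 3: ['how', 'owl', 'garden'] (min_width=14, slack=8)
Line 4: ['photograph', 'desert', 'year'] (min_width=22, slack=0)
Line 5: ['wolf'] (min_width=4, slack=18)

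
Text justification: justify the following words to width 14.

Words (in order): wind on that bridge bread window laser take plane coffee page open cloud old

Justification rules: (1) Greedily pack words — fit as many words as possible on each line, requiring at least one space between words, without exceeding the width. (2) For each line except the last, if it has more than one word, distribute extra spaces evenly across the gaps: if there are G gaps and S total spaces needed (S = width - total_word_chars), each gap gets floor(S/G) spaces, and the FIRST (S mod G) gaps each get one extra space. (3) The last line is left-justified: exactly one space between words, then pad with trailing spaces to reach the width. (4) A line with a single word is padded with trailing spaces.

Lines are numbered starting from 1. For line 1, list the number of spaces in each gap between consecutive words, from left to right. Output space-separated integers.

Answer: 2 2

Derivation:
Line 1: ['wind', 'on', 'that'] (min_width=12, slack=2)
Line 2: ['bridge', 'bread'] (min_width=12, slack=2)
Line 3: ['window', 'laser'] (min_width=12, slack=2)
Line 4: ['take', 'plane'] (min_width=10, slack=4)
Line 5: ['coffee', 'page'] (min_width=11, slack=3)
Line 6: ['open', 'cloud', 'old'] (min_width=14, slack=0)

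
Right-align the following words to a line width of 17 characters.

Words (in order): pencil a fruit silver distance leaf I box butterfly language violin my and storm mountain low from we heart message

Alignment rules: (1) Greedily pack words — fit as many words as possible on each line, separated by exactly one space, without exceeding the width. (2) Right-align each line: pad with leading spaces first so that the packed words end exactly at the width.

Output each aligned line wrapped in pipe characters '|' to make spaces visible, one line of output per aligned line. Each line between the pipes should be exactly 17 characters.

Line 1: ['pencil', 'a', 'fruit'] (min_width=14, slack=3)
Line 2: ['silver', 'distance'] (min_width=15, slack=2)
Line 3: ['leaf', 'I', 'box'] (min_width=10, slack=7)
Line 4: ['butterfly'] (min_width=9, slack=8)
Line 5: ['language', 'violin'] (min_width=15, slack=2)
Line 6: ['my', 'and', 'storm'] (min_width=12, slack=5)
Line 7: ['mountain', 'low', 'from'] (min_width=17, slack=0)
Line 8: ['we', 'heart', 'message'] (min_width=16, slack=1)

Answer: |   pencil a fruit|
|  silver distance|
|       leaf I box|
|        butterfly|
|  language violin|
|     my and storm|
|mountain low from|
| we heart message|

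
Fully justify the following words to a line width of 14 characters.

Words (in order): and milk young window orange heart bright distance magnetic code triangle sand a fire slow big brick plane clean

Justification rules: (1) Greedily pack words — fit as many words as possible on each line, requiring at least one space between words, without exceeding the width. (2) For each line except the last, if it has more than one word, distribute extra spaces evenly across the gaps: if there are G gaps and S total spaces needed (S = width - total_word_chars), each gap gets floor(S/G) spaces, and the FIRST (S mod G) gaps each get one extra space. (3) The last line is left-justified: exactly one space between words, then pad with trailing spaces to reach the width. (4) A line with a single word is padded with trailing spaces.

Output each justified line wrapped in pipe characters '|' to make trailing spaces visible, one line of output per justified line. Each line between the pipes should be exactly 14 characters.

Line 1: ['and', 'milk', 'young'] (min_width=14, slack=0)
Line 2: ['window', 'orange'] (min_width=13, slack=1)
Line 3: ['heart', 'bright'] (min_width=12, slack=2)
Line 4: ['distance'] (min_width=8, slack=6)
Line 5: ['magnetic', 'code'] (min_width=13, slack=1)
Line 6: ['triangle', 'sand'] (min_width=13, slack=1)
Line 7: ['a', 'fire', 'slow'] (min_width=11, slack=3)
Line 8: ['big', 'brick'] (min_width=9, slack=5)
Line 9: ['plane', 'clean'] (min_width=11, slack=3)

Answer: |and milk young|
|window  orange|
|heart   bright|
|distance      |
|magnetic  code|
|triangle  sand|
|a   fire  slow|
|big      brick|
|plane clean   |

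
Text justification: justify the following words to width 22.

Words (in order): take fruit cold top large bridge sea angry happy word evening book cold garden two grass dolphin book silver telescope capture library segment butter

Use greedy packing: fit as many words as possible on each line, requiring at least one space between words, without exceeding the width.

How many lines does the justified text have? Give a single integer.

Line 1: ['take', 'fruit', 'cold', 'top'] (min_width=19, slack=3)
Line 2: ['large', 'bridge', 'sea', 'angry'] (min_width=22, slack=0)
Line 3: ['happy', 'word', 'evening'] (min_width=18, slack=4)
Line 4: ['book', 'cold', 'garden', 'two'] (min_width=20, slack=2)
Line 5: ['grass', 'dolphin', 'book'] (min_width=18, slack=4)
Line 6: ['silver', 'telescope'] (min_width=16, slack=6)
Line 7: ['capture', 'library'] (min_width=15, slack=7)
Line 8: ['segment', 'butter'] (min_width=14, slack=8)
Total lines: 8

Answer: 8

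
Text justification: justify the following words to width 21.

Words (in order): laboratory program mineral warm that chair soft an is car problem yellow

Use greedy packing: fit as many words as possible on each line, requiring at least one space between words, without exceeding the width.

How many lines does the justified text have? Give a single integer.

Answer: 4

Derivation:
Line 1: ['laboratory', 'program'] (min_width=18, slack=3)
Line 2: ['mineral', 'warm', 'that'] (min_width=17, slack=4)
Line 3: ['chair', 'soft', 'an', 'is', 'car'] (min_width=20, slack=1)
Line 4: ['problem', 'yellow'] (min_width=14, slack=7)
Total lines: 4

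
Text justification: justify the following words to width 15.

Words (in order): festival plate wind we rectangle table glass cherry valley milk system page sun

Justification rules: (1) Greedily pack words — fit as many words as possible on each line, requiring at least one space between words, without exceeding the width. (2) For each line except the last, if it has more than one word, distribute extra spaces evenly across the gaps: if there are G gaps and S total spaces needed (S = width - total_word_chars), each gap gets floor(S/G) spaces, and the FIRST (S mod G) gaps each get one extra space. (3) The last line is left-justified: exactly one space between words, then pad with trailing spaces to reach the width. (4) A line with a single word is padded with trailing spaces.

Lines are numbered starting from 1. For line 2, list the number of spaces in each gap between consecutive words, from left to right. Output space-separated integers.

Line 1: ['festival', 'plate'] (min_width=14, slack=1)
Line 2: ['wind', 'we'] (min_width=7, slack=8)
Line 3: ['rectangle', 'table'] (min_width=15, slack=0)
Line 4: ['glass', 'cherry'] (min_width=12, slack=3)
Line 5: ['valley', 'milk'] (min_width=11, slack=4)
Line 6: ['system', 'page', 'sun'] (min_width=15, slack=0)

Answer: 9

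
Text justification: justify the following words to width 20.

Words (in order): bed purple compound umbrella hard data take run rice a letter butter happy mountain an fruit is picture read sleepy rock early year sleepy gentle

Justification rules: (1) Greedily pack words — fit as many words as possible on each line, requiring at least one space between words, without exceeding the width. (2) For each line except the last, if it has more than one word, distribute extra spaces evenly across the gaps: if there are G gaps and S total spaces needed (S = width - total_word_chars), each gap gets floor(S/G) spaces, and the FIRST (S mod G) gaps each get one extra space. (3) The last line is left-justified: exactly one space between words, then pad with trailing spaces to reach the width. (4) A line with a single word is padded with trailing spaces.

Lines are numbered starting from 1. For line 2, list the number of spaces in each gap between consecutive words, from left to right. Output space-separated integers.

Answer: 2 2

Derivation:
Line 1: ['bed', 'purple', 'compound'] (min_width=19, slack=1)
Line 2: ['umbrella', 'hard', 'data'] (min_width=18, slack=2)
Line 3: ['take', 'run', 'rice', 'a'] (min_width=15, slack=5)
Line 4: ['letter', 'butter', 'happy'] (min_width=19, slack=1)
Line 5: ['mountain', 'an', 'fruit', 'is'] (min_width=20, slack=0)
Line 6: ['picture', 'read', 'sleepy'] (min_width=19, slack=1)
Line 7: ['rock', 'early', 'year'] (min_width=15, slack=5)
Line 8: ['sleepy', 'gentle'] (min_width=13, slack=7)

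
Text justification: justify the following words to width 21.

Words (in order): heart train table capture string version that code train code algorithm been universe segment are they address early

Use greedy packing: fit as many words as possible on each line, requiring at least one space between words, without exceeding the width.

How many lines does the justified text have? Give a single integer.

Line 1: ['heart', 'train', 'table'] (min_width=17, slack=4)
Line 2: ['capture', 'string'] (min_width=14, slack=7)
Line 3: ['version', 'that', 'code'] (min_width=17, slack=4)
Line 4: ['train', 'code', 'algorithm'] (min_width=20, slack=1)
Line 5: ['been', 'universe', 'segment'] (min_width=21, slack=0)
Line 6: ['are', 'they', 'address'] (min_width=16, slack=5)
Line 7: ['early'] (min_width=5, slack=16)
Total lines: 7

Answer: 7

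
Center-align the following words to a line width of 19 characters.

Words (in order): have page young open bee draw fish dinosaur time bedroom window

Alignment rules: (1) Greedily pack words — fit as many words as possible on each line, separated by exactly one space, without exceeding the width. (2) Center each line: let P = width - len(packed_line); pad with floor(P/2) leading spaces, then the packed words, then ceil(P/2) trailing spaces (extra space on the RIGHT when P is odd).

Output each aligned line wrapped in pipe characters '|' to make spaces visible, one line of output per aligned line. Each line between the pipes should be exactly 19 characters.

Line 1: ['have', 'page', 'young'] (min_width=15, slack=4)
Line 2: ['open', 'bee', 'draw', 'fish'] (min_width=18, slack=1)
Line 3: ['dinosaur', 'time'] (min_width=13, slack=6)
Line 4: ['bedroom', 'window'] (min_width=14, slack=5)

Answer: |  have page young  |
|open bee draw fish |
|   dinosaur time   |
|  bedroom window   |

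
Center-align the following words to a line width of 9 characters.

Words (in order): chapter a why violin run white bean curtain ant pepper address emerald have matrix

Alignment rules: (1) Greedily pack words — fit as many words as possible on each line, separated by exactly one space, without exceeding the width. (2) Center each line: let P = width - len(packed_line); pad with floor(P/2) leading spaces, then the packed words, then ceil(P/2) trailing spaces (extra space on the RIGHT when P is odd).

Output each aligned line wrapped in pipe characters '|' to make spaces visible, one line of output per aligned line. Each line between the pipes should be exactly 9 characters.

Answer: |chapter a|
|   why   |
| violin  |
|run white|
|  bean   |
| curtain |
|   ant   |
| pepper  |
| address |
| emerald |
|  have   |
| matrix  |

Derivation:
Line 1: ['chapter', 'a'] (min_width=9, slack=0)
Line 2: ['why'] (min_width=3, slack=6)
Line 3: ['violin'] (min_width=6, slack=3)
Line 4: ['run', 'white'] (min_width=9, slack=0)
Line 5: ['bean'] (min_width=4, slack=5)
Line 6: ['curtain'] (min_width=7, slack=2)
Line 7: ['ant'] (min_width=3, slack=6)
Line 8: ['pepper'] (min_width=6, slack=3)
Line 9: ['address'] (min_width=7, slack=2)
Line 10: ['emerald'] (min_width=7, slack=2)
Line 11: ['have'] (min_width=4, slack=5)
Line 12: ['matrix'] (min_width=6, slack=3)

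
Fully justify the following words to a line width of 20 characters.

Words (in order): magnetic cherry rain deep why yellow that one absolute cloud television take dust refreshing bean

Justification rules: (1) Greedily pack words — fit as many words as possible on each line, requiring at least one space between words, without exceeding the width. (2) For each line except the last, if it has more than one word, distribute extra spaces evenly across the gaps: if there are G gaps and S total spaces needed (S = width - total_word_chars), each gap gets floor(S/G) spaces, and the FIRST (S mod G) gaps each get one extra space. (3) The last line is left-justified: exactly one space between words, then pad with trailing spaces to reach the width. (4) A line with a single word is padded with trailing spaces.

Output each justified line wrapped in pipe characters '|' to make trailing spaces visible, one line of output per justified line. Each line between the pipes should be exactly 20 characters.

Answer: |magnetic cherry rain|
|deep why yellow that|
|one  absolute  cloud|
|television take dust|
|refreshing bean     |

Derivation:
Line 1: ['magnetic', 'cherry', 'rain'] (min_width=20, slack=0)
Line 2: ['deep', 'why', 'yellow', 'that'] (min_width=20, slack=0)
Line 3: ['one', 'absolute', 'cloud'] (min_width=18, slack=2)
Line 4: ['television', 'take', 'dust'] (min_width=20, slack=0)
Line 5: ['refreshing', 'bean'] (min_width=15, slack=5)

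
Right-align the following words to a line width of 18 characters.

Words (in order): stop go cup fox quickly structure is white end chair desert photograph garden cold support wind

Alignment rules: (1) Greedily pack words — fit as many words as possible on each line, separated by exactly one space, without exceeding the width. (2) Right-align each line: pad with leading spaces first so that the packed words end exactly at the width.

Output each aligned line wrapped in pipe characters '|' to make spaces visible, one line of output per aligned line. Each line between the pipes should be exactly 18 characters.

Answer: |   stop go cup fox|
| quickly structure|
|is white end chair|
| desert photograph|
|       garden cold|
|      support wind|

Derivation:
Line 1: ['stop', 'go', 'cup', 'fox'] (min_width=15, slack=3)
Line 2: ['quickly', 'structure'] (min_width=17, slack=1)
Line 3: ['is', 'white', 'end', 'chair'] (min_width=18, slack=0)
Line 4: ['desert', 'photograph'] (min_width=17, slack=1)
Line 5: ['garden', 'cold'] (min_width=11, slack=7)
Line 6: ['support', 'wind'] (min_width=12, slack=6)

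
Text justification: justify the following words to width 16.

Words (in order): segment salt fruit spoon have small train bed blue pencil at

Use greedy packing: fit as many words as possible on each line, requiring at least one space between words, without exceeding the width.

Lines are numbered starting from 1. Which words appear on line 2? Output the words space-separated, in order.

Line 1: ['segment', 'salt'] (min_width=12, slack=4)
Line 2: ['fruit', 'spoon', 'have'] (min_width=16, slack=0)
Line 3: ['small', 'train', 'bed'] (min_width=15, slack=1)
Line 4: ['blue', 'pencil', 'at'] (min_width=14, slack=2)

Answer: fruit spoon have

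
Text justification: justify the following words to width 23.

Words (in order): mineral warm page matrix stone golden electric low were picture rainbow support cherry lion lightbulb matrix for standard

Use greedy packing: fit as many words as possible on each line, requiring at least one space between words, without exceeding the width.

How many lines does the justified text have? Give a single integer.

Answer: 6

Derivation:
Line 1: ['mineral', 'warm', 'page'] (min_width=17, slack=6)
Line 2: ['matrix', 'stone', 'golden'] (min_width=19, slack=4)
Line 3: ['electric', 'low', 'were'] (min_width=17, slack=6)
Line 4: ['picture', 'rainbow', 'support'] (min_width=23, slack=0)
Line 5: ['cherry', 'lion', 'lightbulb'] (min_width=21, slack=2)
Line 6: ['matrix', 'for', 'standard'] (min_width=19, slack=4)
Total lines: 6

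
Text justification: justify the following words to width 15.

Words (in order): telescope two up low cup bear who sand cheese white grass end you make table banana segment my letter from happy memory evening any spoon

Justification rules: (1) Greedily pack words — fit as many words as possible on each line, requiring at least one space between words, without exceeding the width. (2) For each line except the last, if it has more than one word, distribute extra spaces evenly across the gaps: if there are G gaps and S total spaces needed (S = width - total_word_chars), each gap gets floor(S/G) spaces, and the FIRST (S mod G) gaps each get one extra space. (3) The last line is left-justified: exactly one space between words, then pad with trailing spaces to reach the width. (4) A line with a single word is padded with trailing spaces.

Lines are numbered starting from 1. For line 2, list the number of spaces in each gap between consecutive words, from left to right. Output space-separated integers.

Answer: 1 1 1

Derivation:
Line 1: ['telescope', 'two'] (min_width=13, slack=2)
Line 2: ['up', 'low', 'cup', 'bear'] (min_width=15, slack=0)
Line 3: ['who', 'sand', 'cheese'] (min_width=15, slack=0)
Line 4: ['white', 'grass', 'end'] (min_width=15, slack=0)
Line 5: ['you', 'make', 'table'] (min_width=14, slack=1)
Line 6: ['banana', 'segment'] (min_width=14, slack=1)
Line 7: ['my', 'letter', 'from'] (min_width=14, slack=1)
Line 8: ['happy', 'memory'] (min_width=12, slack=3)
Line 9: ['evening', 'any'] (min_width=11, slack=4)
Line 10: ['spoon'] (min_width=5, slack=10)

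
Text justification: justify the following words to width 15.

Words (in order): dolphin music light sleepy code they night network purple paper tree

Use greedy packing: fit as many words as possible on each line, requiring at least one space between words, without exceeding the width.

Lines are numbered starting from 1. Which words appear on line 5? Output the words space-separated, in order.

Line 1: ['dolphin', 'music'] (min_width=13, slack=2)
Line 2: ['light', 'sleepy'] (min_width=12, slack=3)
Line 3: ['code', 'they', 'night'] (min_width=15, slack=0)
Line 4: ['network', 'purple'] (min_width=14, slack=1)
Line 5: ['paper', 'tree'] (min_width=10, slack=5)

Answer: paper tree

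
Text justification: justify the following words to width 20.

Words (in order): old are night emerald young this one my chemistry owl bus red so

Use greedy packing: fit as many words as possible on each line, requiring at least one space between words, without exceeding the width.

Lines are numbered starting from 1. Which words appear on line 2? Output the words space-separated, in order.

Line 1: ['old', 'are', 'night'] (min_width=13, slack=7)
Line 2: ['emerald', 'young', 'this'] (min_width=18, slack=2)
Line 3: ['one', 'my', 'chemistry', 'owl'] (min_width=20, slack=0)
Line 4: ['bus', 'red', 'so'] (min_width=10, slack=10)

Answer: emerald young this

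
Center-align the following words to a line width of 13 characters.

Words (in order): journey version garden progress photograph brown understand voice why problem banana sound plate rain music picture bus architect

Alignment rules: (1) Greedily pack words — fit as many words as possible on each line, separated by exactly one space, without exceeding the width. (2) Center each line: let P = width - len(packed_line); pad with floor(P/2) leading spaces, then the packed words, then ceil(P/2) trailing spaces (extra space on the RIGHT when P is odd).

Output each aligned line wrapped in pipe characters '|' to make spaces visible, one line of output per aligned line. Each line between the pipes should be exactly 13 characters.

Answer: |   journey   |
|   version   |
|   garden    |
|  progress   |
| photograph  |
|    brown    |
| understand  |
|  voice why  |
|   problem   |
|banana sound |
| plate rain  |
|music picture|
|bus architect|

Derivation:
Line 1: ['journey'] (min_width=7, slack=6)
Line 2: ['version'] (min_width=7, slack=6)
Line 3: ['garden'] (min_width=6, slack=7)
Line 4: ['progress'] (min_width=8, slack=5)
Line 5: ['photograph'] (min_width=10, slack=3)
Line 6: ['brown'] (min_width=5, slack=8)
Line 7: ['understand'] (min_width=10, slack=3)
Line 8: ['voice', 'why'] (min_width=9, slack=4)
Line 9: ['problem'] (min_width=7, slack=6)
Line 10: ['banana', 'sound'] (min_width=12, slack=1)
Line 11: ['plate', 'rain'] (min_width=10, slack=3)
Line 12: ['music', 'picture'] (min_width=13, slack=0)
Line 13: ['bus', 'architect'] (min_width=13, slack=0)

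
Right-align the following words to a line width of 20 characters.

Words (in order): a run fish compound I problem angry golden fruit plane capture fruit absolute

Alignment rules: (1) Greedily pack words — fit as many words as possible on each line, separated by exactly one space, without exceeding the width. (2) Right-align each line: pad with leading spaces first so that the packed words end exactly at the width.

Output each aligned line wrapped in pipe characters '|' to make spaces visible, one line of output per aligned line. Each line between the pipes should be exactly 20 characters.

Answer: | a run fish compound|
|     I problem angry|
|  golden fruit plane|
|       capture fruit|
|            absolute|

Derivation:
Line 1: ['a', 'run', 'fish', 'compound'] (min_width=19, slack=1)
Line 2: ['I', 'problem', 'angry'] (min_width=15, slack=5)
Line 3: ['golden', 'fruit', 'plane'] (min_width=18, slack=2)
Line 4: ['capture', 'fruit'] (min_width=13, slack=7)
Line 5: ['absolute'] (min_width=8, slack=12)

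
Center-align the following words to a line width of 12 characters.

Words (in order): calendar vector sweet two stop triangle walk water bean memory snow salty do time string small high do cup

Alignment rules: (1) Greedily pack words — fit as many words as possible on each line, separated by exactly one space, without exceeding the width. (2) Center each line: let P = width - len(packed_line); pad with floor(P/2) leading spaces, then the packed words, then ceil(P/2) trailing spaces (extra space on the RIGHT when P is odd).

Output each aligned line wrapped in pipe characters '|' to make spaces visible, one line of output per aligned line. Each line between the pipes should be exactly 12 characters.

Answer: |  calendar  |
|vector sweet|
|  two stop  |
|  triangle  |
| walk water |
|bean memory |
| snow salty |
|  do time   |
|string small|
|high do cup |

Derivation:
Line 1: ['calendar'] (min_width=8, slack=4)
Line 2: ['vector', 'sweet'] (min_width=12, slack=0)
Line 3: ['two', 'stop'] (min_width=8, slack=4)
Line 4: ['triangle'] (min_width=8, slack=4)
Line 5: ['walk', 'water'] (min_width=10, slack=2)
Line 6: ['bean', 'memory'] (min_width=11, slack=1)
Line 7: ['snow', 'salty'] (min_width=10, slack=2)
Line 8: ['do', 'time'] (min_width=7, slack=5)
Line 9: ['string', 'small'] (min_width=12, slack=0)
Line 10: ['high', 'do', 'cup'] (min_width=11, slack=1)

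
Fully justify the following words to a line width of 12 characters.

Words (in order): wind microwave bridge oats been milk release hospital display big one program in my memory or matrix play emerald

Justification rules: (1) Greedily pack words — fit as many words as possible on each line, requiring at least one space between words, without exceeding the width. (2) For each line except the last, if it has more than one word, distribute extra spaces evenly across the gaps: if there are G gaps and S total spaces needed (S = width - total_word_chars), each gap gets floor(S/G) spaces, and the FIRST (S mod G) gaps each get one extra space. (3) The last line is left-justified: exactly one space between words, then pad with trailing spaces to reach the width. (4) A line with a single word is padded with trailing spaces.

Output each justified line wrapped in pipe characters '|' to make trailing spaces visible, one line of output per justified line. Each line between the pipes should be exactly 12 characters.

Answer: |wind        |
|microwave   |
|bridge  oats|
|been    milk|
|release     |
|hospital    |
|display  big|
|one  program|
|in my memory|
|or    matrix|
|play emerald|

Derivation:
Line 1: ['wind'] (min_width=4, slack=8)
Line 2: ['microwave'] (min_width=9, slack=3)
Line 3: ['bridge', 'oats'] (min_width=11, slack=1)
Line 4: ['been', 'milk'] (min_width=9, slack=3)
Line 5: ['release'] (min_width=7, slack=5)
Line 6: ['hospital'] (min_width=8, slack=4)
Line 7: ['display', 'big'] (min_width=11, slack=1)
Line 8: ['one', 'program'] (min_width=11, slack=1)
Line 9: ['in', 'my', 'memory'] (min_width=12, slack=0)
Line 10: ['or', 'matrix'] (min_width=9, slack=3)
Line 11: ['play', 'emerald'] (min_width=12, slack=0)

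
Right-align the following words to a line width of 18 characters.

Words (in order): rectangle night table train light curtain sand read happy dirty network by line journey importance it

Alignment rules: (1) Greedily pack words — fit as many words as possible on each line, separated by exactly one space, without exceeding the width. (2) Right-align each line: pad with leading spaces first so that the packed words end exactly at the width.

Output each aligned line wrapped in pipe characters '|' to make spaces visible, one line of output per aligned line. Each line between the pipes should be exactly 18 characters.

Line 1: ['rectangle', 'night'] (min_width=15, slack=3)
Line 2: ['table', 'train', 'light'] (min_width=17, slack=1)
Line 3: ['curtain', 'sand', 'read'] (min_width=17, slack=1)
Line 4: ['happy', 'dirty'] (min_width=11, slack=7)
Line 5: ['network', 'by', 'line'] (min_width=15, slack=3)
Line 6: ['journey', 'importance'] (min_width=18, slack=0)
Line 7: ['it'] (min_width=2, slack=16)

Answer: |   rectangle night|
| table train light|
| curtain sand read|
|       happy dirty|
|   network by line|
|journey importance|
|                it|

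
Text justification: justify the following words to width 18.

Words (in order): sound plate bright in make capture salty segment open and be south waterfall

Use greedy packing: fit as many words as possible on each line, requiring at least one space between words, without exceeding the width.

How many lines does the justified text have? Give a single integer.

Line 1: ['sound', 'plate', 'bright'] (min_width=18, slack=0)
Line 2: ['in', 'make', 'capture'] (min_width=15, slack=3)
Line 3: ['salty', 'segment', 'open'] (min_width=18, slack=0)
Line 4: ['and', 'be', 'south'] (min_width=12, slack=6)
Line 5: ['waterfall'] (min_width=9, slack=9)
Total lines: 5

Answer: 5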